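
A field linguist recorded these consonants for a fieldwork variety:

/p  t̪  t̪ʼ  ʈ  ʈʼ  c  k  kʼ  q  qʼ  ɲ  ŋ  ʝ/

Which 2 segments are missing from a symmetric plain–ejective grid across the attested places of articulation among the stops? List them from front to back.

bilabial: plain /p/, ejective —.
dental: plain /t̪/, ejective /t̪ʼ/.
retroflex: plain /ʈ/, ejective /ʈʼ/.
palatal: plain /c/, ejective —.
velar: plain /k/, ejective /kʼ/.
uvular: plain /q/, ejective /qʼ/.
Gaps, from front to back: bilabial lacks ejective (/pʼ/); palatal lacks ejective (/cʼ/).

/pʼ/, /cʼ/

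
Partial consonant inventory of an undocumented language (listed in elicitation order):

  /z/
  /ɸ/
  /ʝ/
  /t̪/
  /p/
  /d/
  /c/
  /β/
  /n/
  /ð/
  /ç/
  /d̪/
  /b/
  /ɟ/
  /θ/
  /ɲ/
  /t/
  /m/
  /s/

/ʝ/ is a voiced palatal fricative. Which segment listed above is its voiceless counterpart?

/ç/

The voiceless counterpart is a voiceless palatal fricative — in this inventory, /ç/.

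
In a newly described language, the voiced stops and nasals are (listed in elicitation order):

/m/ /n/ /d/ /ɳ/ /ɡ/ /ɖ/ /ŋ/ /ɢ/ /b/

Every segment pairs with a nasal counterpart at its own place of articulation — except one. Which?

/ɢ/

Bilabial: /b/ ~ /m/
Alveolar: /d/ ~ /n/
Retroflex: /ɖ/ ~ /ɳ/
Velar: /ɡ/ ~ /ŋ/
Uvular: only /ɢ/ (oral stop); no nasal partner.
So /ɢ/ is the unpaired segment.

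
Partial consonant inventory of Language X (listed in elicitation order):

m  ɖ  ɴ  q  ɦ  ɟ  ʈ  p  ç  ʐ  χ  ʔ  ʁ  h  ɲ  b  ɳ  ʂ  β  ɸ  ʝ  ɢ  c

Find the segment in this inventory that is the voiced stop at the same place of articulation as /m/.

/m/ is a bilabial nasal.
The voiced stop at the same place is a voiced bilabial stop — in this inventory, /b/.

/b/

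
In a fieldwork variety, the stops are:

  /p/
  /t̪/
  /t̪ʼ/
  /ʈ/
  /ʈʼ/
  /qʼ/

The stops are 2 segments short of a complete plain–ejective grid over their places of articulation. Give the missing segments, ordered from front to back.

bilabial: plain /p/, ejective —.
dental: plain /t̪/, ejective /t̪ʼ/.
retroflex: plain /ʈ/, ejective /ʈʼ/.
uvular: plain —, ejective /qʼ/.
Gaps, from front to back: bilabial lacks ejective (/pʼ/); uvular lacks plain (/q/).

/pʼ/, /q/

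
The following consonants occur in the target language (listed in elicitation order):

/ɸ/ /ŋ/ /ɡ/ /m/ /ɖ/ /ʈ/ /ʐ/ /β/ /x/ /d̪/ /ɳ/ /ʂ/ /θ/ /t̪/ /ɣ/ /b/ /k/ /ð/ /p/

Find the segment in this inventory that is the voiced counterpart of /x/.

/ɣ/

/x/ is a voiceless velar fricative.
The voiced counterpart is a voiced velar fricative — in this inventory, /ɣ/.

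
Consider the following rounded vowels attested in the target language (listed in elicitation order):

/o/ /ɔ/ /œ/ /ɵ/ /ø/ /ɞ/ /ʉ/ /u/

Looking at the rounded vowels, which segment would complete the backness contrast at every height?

Front: /ø/ (high-mid), /œ/ (low-mid).
Central: /ʉ/ (high), /ɵ/ (high-mid), /ɞ/ (low-mid).
Back: /u/ (high), /o/ (high-mid), /ɔ/ (low-mid).
The high row has no front member, so the gap is the high front rounded vowel /y/.

/y/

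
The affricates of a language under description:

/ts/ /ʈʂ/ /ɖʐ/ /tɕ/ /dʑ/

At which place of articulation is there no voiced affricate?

alveolar

place of articulation  voiceless  voiced  
alveolar          ts        —       
retroflex         ʈʂ        ɖʐ      
alveolo-palatal   tɕ        dʑ      
Every place of articulation has a voiced member except alveolar, where /dz/ would be expected.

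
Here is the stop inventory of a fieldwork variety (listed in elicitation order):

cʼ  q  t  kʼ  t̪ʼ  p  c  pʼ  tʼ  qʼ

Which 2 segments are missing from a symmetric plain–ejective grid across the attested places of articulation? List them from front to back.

/t̪/, /k/

Plain: /p/ (bilabial), /t/ (alveolar), /c/ (palatal), /q/ (uvular).
Ejective: /pʼ/ (bilabial), /t̪ʼ/ (dental), /tʼ/ (alveolar), /cʼ/ (palatal), /kʼ/ (velar), /qʼ/ (uvular).
Gaps, from front to back: dental lacks plain (/t̪/); velar lacks plain (/k/).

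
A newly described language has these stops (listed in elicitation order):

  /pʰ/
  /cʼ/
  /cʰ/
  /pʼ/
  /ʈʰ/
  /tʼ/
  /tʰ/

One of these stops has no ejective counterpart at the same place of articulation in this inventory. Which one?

Bilabial: /pʰ/ ~ /pʼ/
Alveolar: /tʰ/ ~ /tʼ/
Palatal: /cʰ/ ~ /cʼ/
Retroflex: only /ʈʰ/ (aspirated); no ejective partner.
So /ʈʰ/ is the unpaired segment.

/ʈʰ/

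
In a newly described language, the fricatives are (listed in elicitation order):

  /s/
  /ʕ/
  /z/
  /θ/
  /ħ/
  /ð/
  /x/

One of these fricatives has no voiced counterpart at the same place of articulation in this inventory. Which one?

/x/

Dental: /θ/ ~ /ð/
Alveolar: /s/ ~ /z/
Pharyngeal: /ħ/ ~ /ʕ/
Velar: only /x/ (voiceless); no voiced partner.
So /x/ is the unpaired segment.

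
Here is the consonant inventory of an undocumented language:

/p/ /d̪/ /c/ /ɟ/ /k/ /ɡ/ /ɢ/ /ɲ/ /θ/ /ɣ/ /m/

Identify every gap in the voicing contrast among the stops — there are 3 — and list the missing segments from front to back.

place of articulation  voiceless  voiced  
bilabial          p         —       
dental            —         d̪      
palatal           c         ɟ       
velar             k         ɡ       
uvular            —         ɢ       
Gaps, from front to back: bilabial lacks voiced (/b/); dental lacks voiceless (/t̪/); uvular lacks voiceless (/q/).

/b/, /t̪/, /q/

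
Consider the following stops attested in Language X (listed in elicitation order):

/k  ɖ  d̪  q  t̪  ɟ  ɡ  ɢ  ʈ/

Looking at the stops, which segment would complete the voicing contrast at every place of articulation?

dental: voiceless /t̪/, voiced /d̪/.
retroflex: voiceless /ʈ/, voiced /ɖ/.
palatal: voiceless —, voiced /ɟ/.
velar: voiceless /k/, voiced /ɡ/.
uvular: voiceless /q/, voiced /ɢ/.
The palatal row has no voiceless member, so the gap is the voiceless palatal stop /c/.

/c/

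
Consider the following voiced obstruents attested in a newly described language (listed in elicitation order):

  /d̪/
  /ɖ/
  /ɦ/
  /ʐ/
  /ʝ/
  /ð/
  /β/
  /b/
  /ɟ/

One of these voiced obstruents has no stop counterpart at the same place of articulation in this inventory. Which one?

Bilabial: /b/ ~ /β/
Dental: /d̪/ ~ /ð/
Retroflex: /ɖ/ ~ /ʐ/
Palatal: /ɟ/ ~ /ʝ/
Glottal: only /ɦ/ (fricative); no stop partner.
So /ɦ/ is the unpaired segment.

/ɦ/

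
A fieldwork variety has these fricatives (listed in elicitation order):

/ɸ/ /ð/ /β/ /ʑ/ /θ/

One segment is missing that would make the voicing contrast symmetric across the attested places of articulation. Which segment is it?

/ɕ/

bilabial: voiceless /ɸ/, voiced /β/.
dental: voiceless /θ/, voiced /ð/.
alveolo-palatal: voiceless —, voiced /ʑ/.
The alveolo-palatal row has no voiceless member, so the gap is the voiceless alveolo-palatal fricative /ɕ/.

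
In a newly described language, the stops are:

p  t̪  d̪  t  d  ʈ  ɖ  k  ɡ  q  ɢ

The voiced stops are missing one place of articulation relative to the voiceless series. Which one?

Voiceless: /p/ (bilabial), /t̪/ (dental), /t/ (alveolar), /ʈ/ (retroflex), /k/ (velar), /q/ (uvular).
Voiced: /d̪/ (dental), /d/ (alveolar), /ɖ/ (retroflex), /ɡ/ (velar), /ɢ/ (uvular).
Every place of articulation has a voiced member except bilabial, where /b/ would be expected.

bilabial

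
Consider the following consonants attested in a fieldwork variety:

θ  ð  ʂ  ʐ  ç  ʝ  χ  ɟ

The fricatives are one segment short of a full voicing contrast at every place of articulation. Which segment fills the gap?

/ʁ/

dental: voiceless /θ/, voiced /ð/.
retroflex: voiceless /ʂ/, voiced /ʐ/.
palatal: voiceless /ç/, voiced /ʝ/.
uvular: voiceless /χ/, voiced —.
The uvular row has no voiced member, so the gap is the voiced uvular fricative /ʁ/.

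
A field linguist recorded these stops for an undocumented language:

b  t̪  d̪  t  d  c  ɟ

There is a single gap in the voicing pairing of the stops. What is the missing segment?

/p/

Voiceless: /t̪/ (dental), /t/ (alveolar), /c/ (palatal).
Voiced: /b/ (bilabial), /d̪/ (dental), /d/ (alveolar), /ɟ/ (palatal).
The bilabial row has no voiceless member, so the gap is the voiceless bilabial stop /p/.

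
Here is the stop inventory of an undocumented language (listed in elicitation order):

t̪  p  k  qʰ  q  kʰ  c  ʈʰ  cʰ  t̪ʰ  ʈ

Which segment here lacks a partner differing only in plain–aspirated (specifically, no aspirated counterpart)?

Dental: /t̪/ ~ /t̪ʰ/
Retroflex: /ʈ/ ~ /ʈʰ/
Palatal: /c/ ~ /cʰ/
Velar: /k/ ~ /kʰ/
Uvular: /q/ ~ /qʰ/
Bilabial: only /p/ (plain); no aspirated partner.
So /p/ is the unpaired segment.

/p/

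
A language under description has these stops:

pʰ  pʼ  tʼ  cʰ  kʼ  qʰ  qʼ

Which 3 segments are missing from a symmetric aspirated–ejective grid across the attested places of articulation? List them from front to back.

/tʰ/, /cʼ/, /kʰ/

bilabial: aspirated /pʰ/, ejective /pʼ/.
alveolar: aspirated —, ejective /tʼ/.
palatal: aspirated /cʰ/, ejective —.
velar: aspirated —, ejective /kʼ/.
uvular: aspirated /qʰ/, ejective /qʼ/.
Gaps, from front to back: alveolar lacks aspirated (/tʰ/); palatal lacks ejective (/cʼ/); velar lacks aspirated (/kʰ/).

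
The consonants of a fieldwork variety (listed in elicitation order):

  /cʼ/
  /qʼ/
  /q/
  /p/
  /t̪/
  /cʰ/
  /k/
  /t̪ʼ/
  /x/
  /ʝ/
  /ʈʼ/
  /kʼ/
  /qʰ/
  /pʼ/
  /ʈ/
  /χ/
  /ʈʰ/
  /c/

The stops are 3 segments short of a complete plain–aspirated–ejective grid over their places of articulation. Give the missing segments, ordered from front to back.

Plain: /p/ (bilabial), /t̪/ (dental), /ʈ/ (retroflex), /c/ (palatal), /k/ (velar), /q/ (uvular).
Aspirated: /ʈʰ/ (retroflex), /cʰ/ (palatal), /qʰ/ (uvular).
Ejective: /pʼ/ (bilabial), /t̪ʼ/ (dental), /ʈʼ/ (retroflex), /cʼ/ (palatal), /kʼ/ (velar), /qʼ/ (uvular).
Gaps, from front to back: bilabial lacks aspirated (/pʰ/); dental lacks aspirated (/t̪ʰ/); velar lacks aspirated (/kʰ/).

/pʰ/, /t̪ʰ/, /kʰ/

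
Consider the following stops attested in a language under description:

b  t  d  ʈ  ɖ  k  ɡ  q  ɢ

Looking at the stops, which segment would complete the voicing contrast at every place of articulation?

place of articulation  voiceless  voiced  
bilabial          —         b       
alveolar          t         d       
retroflex         ʈ         ɖ       
velar             k         ɡ       
uvular            q         ɢ       
The bilabial row has no voiceless member, so the gap is the voiceless bilabial stop /p/.

/p/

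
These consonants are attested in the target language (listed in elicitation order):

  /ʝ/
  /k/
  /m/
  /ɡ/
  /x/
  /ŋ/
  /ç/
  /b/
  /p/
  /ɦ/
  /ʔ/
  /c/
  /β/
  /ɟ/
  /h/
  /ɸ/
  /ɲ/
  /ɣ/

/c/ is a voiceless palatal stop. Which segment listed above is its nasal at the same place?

/ɲ/

The nasal at the same place is a palatal nasal — in this inventory, /ɲ/.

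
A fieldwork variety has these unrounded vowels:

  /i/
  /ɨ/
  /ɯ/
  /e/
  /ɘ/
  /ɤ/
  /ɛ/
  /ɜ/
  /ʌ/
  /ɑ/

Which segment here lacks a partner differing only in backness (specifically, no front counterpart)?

High: /i/ ~ /ɨ/ ~ /ɯ/
High-mid: /e/ ~ /ɘ/ ~ /ɤ/
Low-mid: /ɛ/ ~ /ɜ/ ~ /ʌ/
Low: only /ɑ/ (back); no front partner.
So /ɑ/ is the unpaired segment.

/ɑ/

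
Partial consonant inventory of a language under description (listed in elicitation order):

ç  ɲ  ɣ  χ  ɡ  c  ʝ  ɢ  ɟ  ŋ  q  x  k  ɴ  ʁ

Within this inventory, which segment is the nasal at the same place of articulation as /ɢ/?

/ɢ/ is a voiced uvular stop.
The nasal at the same place is an uvular nasal — in this inventory, /ɴ/.

/ɴ/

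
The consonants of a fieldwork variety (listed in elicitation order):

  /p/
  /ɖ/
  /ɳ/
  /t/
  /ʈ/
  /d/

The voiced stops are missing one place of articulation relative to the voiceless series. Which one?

place of articulation  voiceless  voiced  
bilabial          p         —       
alveolar          t         d       
retroflex         ʈ         ɖ       
Every place of articulation has a voiced member except bilabial, where /b/ would be expected.

bilabial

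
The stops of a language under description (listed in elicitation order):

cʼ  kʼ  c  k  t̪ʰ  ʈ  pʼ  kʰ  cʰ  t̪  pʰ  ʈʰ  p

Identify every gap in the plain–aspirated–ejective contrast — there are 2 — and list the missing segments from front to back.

/t̪ʼ/, /ʈʼ/

place of articulation  plain     aspirated  ejective
bilabial          p         pʰ        pʼ      
dental            t̪        t̪ʰ       —       
retroflex         ʈ         ʈʰ        —       
palatal           c         cʰ        cʼ      
velar             k         kʰ        kʼ      
Gaps, from front to back: dental lacks ejective (/t̪ʼ/); retroflex lacks ejective (/ʈʼ/).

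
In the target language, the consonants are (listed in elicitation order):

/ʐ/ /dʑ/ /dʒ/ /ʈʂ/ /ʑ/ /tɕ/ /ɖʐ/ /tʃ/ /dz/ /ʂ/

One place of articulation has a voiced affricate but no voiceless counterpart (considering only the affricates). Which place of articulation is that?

place of articulation  voiceless  voiced  
alveolar          —         dz      
postalveolar      tʃ        dʒ      
retroflex         ʈʂ        ɖʐ      
alveolo-palatal   tɕ        dʑ      
Every place of articulation has a voiceless member except alveolar, where /ts/ would be expected.

alveolar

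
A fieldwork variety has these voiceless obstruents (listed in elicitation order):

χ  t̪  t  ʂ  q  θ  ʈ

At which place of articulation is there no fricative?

alveolar

place of articulation  stop      fricative
dental            t̪        θ       
alveolar          t         —       
retroflex         ʈ         ʂ       
uvular            q         χ       
Every place of articulation has a fricative member except alveolar, where /s/ would be expected.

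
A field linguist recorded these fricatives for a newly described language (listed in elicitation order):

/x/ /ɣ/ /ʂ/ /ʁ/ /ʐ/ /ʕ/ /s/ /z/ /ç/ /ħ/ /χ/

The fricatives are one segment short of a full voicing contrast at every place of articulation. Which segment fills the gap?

alveolar: voiceless /s/, voiced /z/.
retroflex: voiceless /ʂ/, voiced /ʐ/.
palatal: voiceless /ç/, voiced —.
velar: voiceless /x/, voiced /ɣ/.
uvular: voiceless /χ/, voiced /ʁ/.
pharyngeal: voiceless /ħ/, voiced /ʕ/.
The palatal row has no voiced member, so the gap is the voiced palatal fricative /ʝ/.

/ʝ/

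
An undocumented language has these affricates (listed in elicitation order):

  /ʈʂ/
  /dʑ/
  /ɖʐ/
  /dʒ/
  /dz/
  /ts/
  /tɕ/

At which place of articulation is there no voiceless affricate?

postalveolar

alveolar: voiceless /ts/, voiced /dz/.
postalveolar: voiceless —, voiced /dʒ/.
retroflex: voiceless /ʈʂ/, voiced /ɖʐ/.
alveolo-palatal: voiceless /tɕ/, voiced /dʑ/.
Every place of articulation has a voiceless member except postalveolar, where /tʃ/ would be expected.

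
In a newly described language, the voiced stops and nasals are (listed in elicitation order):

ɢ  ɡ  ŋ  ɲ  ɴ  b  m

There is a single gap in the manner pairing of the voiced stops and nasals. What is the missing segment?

Oral stop: /b/ (bilabial), /ɡ/ (velar), /ɢ/ (uvular).
Nasal: /m/ (bilabial), /ɲ/ (palatal), /ŋ/ (velar), /ɴ/ (uvular).
The palatal row has no oral stop member, so the gap is the palatal oral stop /ɟ/.

/ɟ/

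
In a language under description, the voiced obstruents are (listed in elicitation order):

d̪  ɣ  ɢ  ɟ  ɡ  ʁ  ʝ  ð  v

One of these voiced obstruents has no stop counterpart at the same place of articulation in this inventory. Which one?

Dental: /d̪/ ~ /ð/
Palatal: /ɟ/ ~ /ʝ/
Velar: /ɡ/ ~ /ɣ/
Uvular: /ɢ/ ~ /ʁ/
Labiodental: only /v/ (fricative); no stop partner.
So /v/ is the unpaired segment.

/v/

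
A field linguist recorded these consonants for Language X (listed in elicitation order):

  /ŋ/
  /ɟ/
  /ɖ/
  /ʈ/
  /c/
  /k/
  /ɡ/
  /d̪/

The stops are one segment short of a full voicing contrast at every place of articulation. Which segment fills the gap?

dental: voiceless —, voiced /d̪/.
retroflex: voiceless /ʈ/, voiced /ɖ/.
palatal: voiceless /c/, voiced /ɟ/.
velar: voiceless /k/, voiced /ɡ/.
The dental row has no voiceless member, so the gap is the voiceless dental stop /t̪/.

/t̪/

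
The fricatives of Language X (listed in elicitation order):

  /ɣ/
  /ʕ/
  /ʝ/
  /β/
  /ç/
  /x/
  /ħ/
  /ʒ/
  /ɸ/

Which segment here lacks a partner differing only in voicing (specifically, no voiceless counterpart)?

Bilabial: /ɸ/ ~ /β/
Palatal: /ç/ ~ /ʝ/
Velar: /x/ ~ /ɣ/
Pharyngeal: /ħ/ ~ /ʕ/
Postalveolar: only /ʒ/ (voiced); no voiceless partner.
So /ʒ/ is the unpaired segment.

/ʒ/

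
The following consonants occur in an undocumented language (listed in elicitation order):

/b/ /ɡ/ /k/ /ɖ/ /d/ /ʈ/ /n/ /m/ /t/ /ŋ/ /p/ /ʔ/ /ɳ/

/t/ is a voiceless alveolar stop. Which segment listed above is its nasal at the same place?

The nasal at the same place is an alveolar nasal — in this inventory, /n/.

/n/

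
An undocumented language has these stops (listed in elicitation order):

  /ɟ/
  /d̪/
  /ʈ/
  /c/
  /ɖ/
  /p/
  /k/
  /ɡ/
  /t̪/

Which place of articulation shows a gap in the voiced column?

bilabial

place of articulation  voiceless  voiced  
bilabial          p         —       
dental            t̪        d̪      
retroflex         ʈ         ɖ       
palatal           c         ɟ       
velar             k         ɡ       
Every place of articulation has a voiced member except bilabial, where /b/ would be expected.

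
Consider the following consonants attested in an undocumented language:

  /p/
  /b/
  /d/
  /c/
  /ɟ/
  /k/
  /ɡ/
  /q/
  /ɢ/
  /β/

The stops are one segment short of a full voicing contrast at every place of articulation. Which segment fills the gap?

/t/

Voiceless: /p/ (bilabial), /c/ (palatal), /k/ (velar), /q/ (uvular).
Voiced: /b/ (bilabial), /d/ (alveolar), /ɟ/ (palatal), /ɡ/ (velar), /ɢ/ (uvular).
The alveolar row has no voiceless member, so the gap is the voiceless alveolar stop /t/.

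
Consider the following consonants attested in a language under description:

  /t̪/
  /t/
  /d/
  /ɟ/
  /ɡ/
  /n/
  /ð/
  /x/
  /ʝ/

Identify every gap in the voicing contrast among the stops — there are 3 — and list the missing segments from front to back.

place of articulation  voiceless  voiced  
dental            t̪        —       
alveolar          t         d       
palatal           —         ɟ       
velar             —         ɡ       
Gaps, from front to back: dental lacks voiced (/d̪/); palatal lacks voiceless (/c/); velar lacks voiceless (/k/).

/d̪/, /c/, /k/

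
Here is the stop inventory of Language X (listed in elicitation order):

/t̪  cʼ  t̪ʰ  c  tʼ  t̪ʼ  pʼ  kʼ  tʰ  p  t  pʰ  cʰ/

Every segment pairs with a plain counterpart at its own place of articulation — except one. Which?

Bilabial: /p/ ~ /pʰ/ ~ /pʼ/
Dental: /t̪/ ~ /t̪ʰ/ ~ /t̪ʼ/
Alveolar: /t/ ~ /tʰ/ ~ /tʼ/
Palatal: /c/ ~ /cʰ/ ~ /cʼ/
Velar: only /kʼ/ (ejective); no plain partner.
So /kʼ/ is the unpaired segment.

/kʼ/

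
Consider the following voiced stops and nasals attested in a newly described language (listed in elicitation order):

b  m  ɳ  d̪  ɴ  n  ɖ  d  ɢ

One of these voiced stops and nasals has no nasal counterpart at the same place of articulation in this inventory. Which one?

Bilabial: /b/ ~ /m/
Alveolar: /d/ ~ /n/
Retroflex: /ɖ/ ~ /ɳ/
Uvular: /ɢ/ ~ /ɴ/
Dental: only /d̪/ (oral stop); no nasal partner.
So /d̪/ is the unpaired segment.

/d̪/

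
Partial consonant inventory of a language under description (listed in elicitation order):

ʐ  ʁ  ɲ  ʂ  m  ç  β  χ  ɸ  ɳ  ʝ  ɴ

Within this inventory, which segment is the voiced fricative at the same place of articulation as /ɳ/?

/ʐ/

/ɳ/ is a retroflex nasal.
The voiced fricative at the same place is a voiced retroflex fricative — in this inventory, /ʐ/.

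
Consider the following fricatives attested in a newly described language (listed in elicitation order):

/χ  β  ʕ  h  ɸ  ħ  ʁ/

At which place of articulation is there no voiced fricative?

place of articulation  voiceless  voiced  
bilabial          ɸ         β       
uvular            χ         ʁ       
pharyngeal        ħ         ʕ       
glottal           h         —       
Every place of articulation has a voiced member except glottal, where /ɦ/ would be expected.

glottal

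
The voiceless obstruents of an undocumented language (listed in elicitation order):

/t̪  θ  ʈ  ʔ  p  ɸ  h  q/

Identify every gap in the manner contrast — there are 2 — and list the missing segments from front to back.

/ʂ/, /χ/

Stop: /p/ (bilabial), /t̪/ (dental), /ʈ/ (retroflex), /q/ (uvular), /ʔ/ (glottal).
Fricative: /ɸ/ (bilabial), /θ/ (dental), /h/ (glottal).
Gaps, from front to back: retroflex lacks fricative (/ʂ/); uvular lacks fricative (/χ/).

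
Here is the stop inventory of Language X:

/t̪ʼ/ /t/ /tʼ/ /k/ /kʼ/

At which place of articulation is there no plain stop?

dental

dental: plain —, ejective /t̪ʼ/.
alveolar: plain /t/, ejective /tʼ/.
velar: plain /k/, ejective /kʼ/.
Every place of articulation has a plain member except dental, where /t̪/ would be expected.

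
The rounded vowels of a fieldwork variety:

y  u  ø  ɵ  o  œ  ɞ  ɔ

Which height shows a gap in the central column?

high: front /y/, central —, back /u/.
high-mid: front /ø/, central /ɵ/, back /o/.
low-mid: front /œ/, central /ɞ/, back /ɔ/.
Every height has a central member except high, where /ʉ/ would be expected.

high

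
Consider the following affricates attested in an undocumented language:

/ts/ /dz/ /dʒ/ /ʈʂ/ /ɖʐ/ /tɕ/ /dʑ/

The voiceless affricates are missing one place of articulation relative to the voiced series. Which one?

place of articulation  voiceless  voiced  
alveolar          ts        dz      
postalveolar      —         dʒ      
retroflex         ʈʂ        ɖʐ      
alveolo-palatal   tɕ        dʑ      
Every place of articulation has a voiceless member except postalveolar, where /tʃ/ would be expected.

postalveolar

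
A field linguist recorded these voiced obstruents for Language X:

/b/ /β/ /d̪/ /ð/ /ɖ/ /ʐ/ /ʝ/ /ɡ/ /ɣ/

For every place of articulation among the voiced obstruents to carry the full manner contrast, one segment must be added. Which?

bilabial: stop /b/, fricative /β/.
dental: stop /d̪/, fricative /ð/.
retroflex: stop /ɖ/, fricative /ʐ/.
palatal: stop —, fricative /ʝ/.
velar: stop /ɡ/, fricative /ɣ/.
The palatal row has no stop member, so the gap is the palatal stop /ɟ/.

/ɟ/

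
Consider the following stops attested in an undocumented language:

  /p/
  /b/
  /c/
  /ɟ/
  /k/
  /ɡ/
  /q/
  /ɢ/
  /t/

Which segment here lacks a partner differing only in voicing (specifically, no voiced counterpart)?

Bilabial: /p/ ~ /b/
Palatal: /c/ ~ /ɟ/
Velar: /k/ ~ /ɡ/
Uvular: /q/ ~ /ɢ/
Alveolar: only /t/ (voiceless); no voiced partner.
So /t/ is the unpaired segment.

/t/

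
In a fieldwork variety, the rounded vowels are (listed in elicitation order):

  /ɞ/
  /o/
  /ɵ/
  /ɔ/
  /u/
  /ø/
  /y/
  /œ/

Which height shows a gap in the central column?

high

height            front     central   back    
high              y         —         u       
high-mid          ø         ɵ         o       
low-mid           œ         ɞ         ɔ       
Every height has a central member except high, where /ʉ/ would be expected.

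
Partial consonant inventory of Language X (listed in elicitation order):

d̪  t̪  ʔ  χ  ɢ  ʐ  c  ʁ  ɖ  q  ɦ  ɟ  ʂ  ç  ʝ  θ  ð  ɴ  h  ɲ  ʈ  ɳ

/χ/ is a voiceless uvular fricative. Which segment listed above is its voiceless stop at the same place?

/q/

The voiceless stop at the same place is a voiceless uvular stop — in this inventory, /q/.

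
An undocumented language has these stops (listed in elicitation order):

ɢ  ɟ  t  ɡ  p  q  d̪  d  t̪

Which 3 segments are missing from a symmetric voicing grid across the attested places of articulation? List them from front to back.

place of articulation  voiceless  voiced  
bilabial          p         —       
dental            t̪        d̪      
alveolar          t         d       
palatal           —         ɟ       
velar             —         ɡ       
uvular            q         ɢ       
Gaps, from front to back: bilabial lacks voiced (/b/); palatal lacks voiceless (/c/); velar lacks voiceless (/k/).

/b/, /c/, /k/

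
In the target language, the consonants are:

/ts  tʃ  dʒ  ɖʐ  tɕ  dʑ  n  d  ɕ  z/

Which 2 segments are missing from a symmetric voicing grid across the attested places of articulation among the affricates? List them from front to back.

/dz/, /ʈʂ/

place of articulation  voiceless  voiced  
alveolar          ts        —       
postalveolar      tʃ        dʒ      
retroflex         —         ɖʐ      
alveolo-palatal   tɕ        dʑ      
Gaps, from front to back: alveolar lacks voiced (/dz/); retroflex lacks voiceless (/ʈʂ/).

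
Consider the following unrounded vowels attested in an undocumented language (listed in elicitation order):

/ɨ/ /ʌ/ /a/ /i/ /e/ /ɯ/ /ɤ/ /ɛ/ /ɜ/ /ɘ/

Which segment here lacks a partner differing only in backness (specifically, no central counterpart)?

/a/

High: /i/ ~ /ɨ/ ~ /ɯ/
High-mid: /e/ ~ /ɘ/ ~ /ɤ/
Low-mid: /ɛ/ ~ /ɜ/ ~ /ʌ/
Low: only /a/ (front); no central partner.
So /a/ is the unpaired segment.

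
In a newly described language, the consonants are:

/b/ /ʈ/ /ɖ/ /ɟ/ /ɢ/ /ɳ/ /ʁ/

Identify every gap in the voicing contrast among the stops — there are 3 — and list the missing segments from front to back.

place of articulation  voiceless  voiced  
bilabial          —         b       
retroflex         ʈ         ɖ       
palatal           —         ɟ       
uvular            —         ɢ       
Gaps, from front to back: bilabial lacks voiceless (/p/); palatal lacks voiceless (/c/); uvular lacks voiceless (/q/).

/p/, /c/, /q/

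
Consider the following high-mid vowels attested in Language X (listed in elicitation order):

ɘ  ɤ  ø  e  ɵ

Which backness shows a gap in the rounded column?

Unrounded: /e/ (front), /ɘ/ (central), /ɤ/ (back).
Rounded: /ø/ (front), /ɵ/ (central).
Every backness has a rounded member except back, where /o/ would be expected.

back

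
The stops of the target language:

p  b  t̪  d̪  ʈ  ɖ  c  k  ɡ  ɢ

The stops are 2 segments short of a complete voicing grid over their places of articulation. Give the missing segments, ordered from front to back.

/ɟ/, /q/

bilabial: voiceless /p/, voiced /b/.
dental: voiceless /t̪/, voiced /d̪/.
retroflex: voiceless /ʈ/, voiced /ɖ/.
palatal: voiceless /c/, voiced —.
velar: voiceless /k/, voiced /ɡ/.
uvular: voiceless —, voiced /ɢ/.
Gaps, from front to back: palatal lacks voiced (/ɟ/); uvular lacks voiceless (/q/).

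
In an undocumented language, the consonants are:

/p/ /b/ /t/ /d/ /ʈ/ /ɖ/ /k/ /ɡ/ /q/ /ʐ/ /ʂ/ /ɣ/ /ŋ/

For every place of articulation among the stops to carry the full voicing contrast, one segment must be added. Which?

/ɢ/

Voiceless: /p/ (bilabial), /t/ (alveolar), /ʈ/ (retroflex), /k/ (velar), /q/ (uvular).
Voiced: /b/ (bilabial), /d/ (alveolar), /ɖ/ (retroflex), /ɡ/ (velar).
The uvular row has no voiced member, so the gap is the voiced uvular stop /ɢ/.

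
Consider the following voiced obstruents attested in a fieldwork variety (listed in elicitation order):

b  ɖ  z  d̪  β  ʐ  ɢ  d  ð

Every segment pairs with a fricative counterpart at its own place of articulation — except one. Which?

/ɢ/

Bilabial: /b/ ~ /β/
Dental: /d̪/ ~ /ð/
Alveolar: /d/ ~ /z/
Retroflex: /ɖ/ ~ /ʐ/
Uvular: only /ɢ/ (stop); no fricative partner.
So /ɢ/ is the unpaired segment.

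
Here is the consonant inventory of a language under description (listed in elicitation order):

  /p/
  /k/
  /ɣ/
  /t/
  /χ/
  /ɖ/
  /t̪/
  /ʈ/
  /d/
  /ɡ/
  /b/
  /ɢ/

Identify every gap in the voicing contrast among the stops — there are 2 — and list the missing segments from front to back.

Voiceless: /p/ (bilabial), /t̪/ (dental), /t/ (alveolar), /ʈ/ (retroflex), /k/ (velar).
Voiced: /b/ (bilabial), /d/ (alveolar), /ɖ/ (retroflex), /ɡ/ (velar), /ɢ/ (uvular).
Gaps, from front to back: dental lacks voiced (/d̪/); uvular lacks voiceless (/q/).

/d̪/, /q/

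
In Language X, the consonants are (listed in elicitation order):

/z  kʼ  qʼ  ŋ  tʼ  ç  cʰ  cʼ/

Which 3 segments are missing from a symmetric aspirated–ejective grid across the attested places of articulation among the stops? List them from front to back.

place of articulation  aspirated  ejective
alveolar          —         tʼ      
palatal           cʰ        cʼ      
velar             —         kʼ      
uvular            —         qʼ      
Gaps, from front to back: alveolar lacks aspirated (/tʰ/); velar lacks aspirated (/kʰ/); uvular lacks aspirated (/qʰ/).

/tʰ/, /kʰ/, /qʰ/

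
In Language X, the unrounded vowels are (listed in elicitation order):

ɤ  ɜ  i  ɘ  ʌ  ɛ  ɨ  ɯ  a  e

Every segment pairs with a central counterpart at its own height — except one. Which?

/a/

High: /i/ ~ /ɨ/ ~ /ɯ/
High-mid: /e/ ~ /ɘ/ ~ /ɤ/
Low-mid: /ɛ/ ~ /ɜ/ ~ /ʌ/
Low: only /a/ (front); no central partner.
So /a/ is the unpaired segment.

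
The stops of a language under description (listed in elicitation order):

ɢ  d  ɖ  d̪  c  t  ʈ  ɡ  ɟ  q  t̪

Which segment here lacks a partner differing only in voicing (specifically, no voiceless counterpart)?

Dental: /t̪/ ~ /d̪/
Alveolar: /t/ ~ /d/
Retroflex: /ʈ/ ~ /ɖ/
Palatal: /c/ ~ /ɟ/
Uvular: /q/ ~ /ɢ/
Velar: only /ɡ/ (voiced); no voiceless partner.
So /ɡ/ is the unpaired segment.

/ɡ/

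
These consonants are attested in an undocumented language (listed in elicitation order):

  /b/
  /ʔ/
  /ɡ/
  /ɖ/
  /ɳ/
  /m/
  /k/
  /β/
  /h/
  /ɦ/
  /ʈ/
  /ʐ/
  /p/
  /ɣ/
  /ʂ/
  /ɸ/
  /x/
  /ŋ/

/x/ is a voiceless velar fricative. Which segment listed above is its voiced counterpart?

The voiced counterpart is a voiced velar fricative — in this inventory, /ɣ/.

/ɣ/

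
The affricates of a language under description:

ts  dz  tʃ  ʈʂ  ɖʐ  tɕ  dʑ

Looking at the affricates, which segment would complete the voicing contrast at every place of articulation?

Voiceless: /ts/ (alveolar), /tʃ/ (postalveolar), /ʈʂ/ (retroflex), /tɕ/ (alveolo-palatal).
Voiced: /dz/ (alveolar), /ɖʐ/ (retroflex), /dʑ/ (alveolo-palatal).
The postalveolar row has no voiced member, so the gap is the voiced postalveolar affricate /dʒ/.

/dʒ/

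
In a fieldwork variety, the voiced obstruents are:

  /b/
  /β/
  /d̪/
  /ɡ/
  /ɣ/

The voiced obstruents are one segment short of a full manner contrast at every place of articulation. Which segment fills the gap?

/ð/

Stop: /b/ (bilabial), /d̪/ (dental), /ɡ/ (velar).
Fricative: /β/ (bilabial), /ɣ/ (velar).
The dental row has no fricative member, so the gap is the dental fricative /ð/.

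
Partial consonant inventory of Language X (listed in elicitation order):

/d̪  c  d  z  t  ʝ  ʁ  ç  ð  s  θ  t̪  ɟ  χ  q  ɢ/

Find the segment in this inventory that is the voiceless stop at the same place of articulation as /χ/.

/χ/ is a voiceless uvular fricative.
The voiceless stop at the same place is a voiceless uvular stop — in this inventory, /q/.

/q/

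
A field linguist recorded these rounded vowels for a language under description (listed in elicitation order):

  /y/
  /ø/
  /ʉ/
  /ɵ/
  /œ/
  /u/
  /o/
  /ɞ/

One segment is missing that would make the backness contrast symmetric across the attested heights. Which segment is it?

/ɔ/

Front: /y/ (high), /ø/ (high-mid), /œ/ (low-mid).
Central: /ʉ/ (high), /ɵ/ (high-mid), /ɞ/ (low-mid).
Back: /u/ (high), /o/ (high-mid).
The low-mid row has no back member, so the gap is the low-mid back rounded vowel /ɔ/.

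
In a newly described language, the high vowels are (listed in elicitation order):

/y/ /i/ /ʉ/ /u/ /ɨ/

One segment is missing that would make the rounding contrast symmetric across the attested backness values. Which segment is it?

backness          unrounded  rounded 
front             i         y       
central           ɨ         ʉ       
back              —         u       
The back row has no unrounded member, so the gap is the back unrounded vowel /ɯ/.

/ɯ/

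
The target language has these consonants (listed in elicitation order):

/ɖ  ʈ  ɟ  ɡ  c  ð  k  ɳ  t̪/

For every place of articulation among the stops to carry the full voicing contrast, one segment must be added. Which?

dental: voiceless /t̪/, voiced —.
retroflex: voiceless /ʈ/, voiced /ɖ/.
palatal: voiceless /c/, voiced /ɟ/.
velar: voiceless /k/, voiced /ɡ/.
The dental row has no voiced member, so the gap is the voiced dental stop /d̪/.

/d̪/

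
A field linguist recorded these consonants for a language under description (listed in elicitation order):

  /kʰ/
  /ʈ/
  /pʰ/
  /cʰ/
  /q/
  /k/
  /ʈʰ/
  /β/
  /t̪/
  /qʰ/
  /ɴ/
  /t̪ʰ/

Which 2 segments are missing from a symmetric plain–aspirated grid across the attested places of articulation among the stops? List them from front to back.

Plain: /t̪/ (dental), /ʈ/ (retroflex), /k/ (velar), /q/ (uvular).
Aspirated: /pʰ/ (bilabial), /t̪ʰ/ (dental), /ʈʰ/ (retroflex), /cʰ/ (palatal), /kʰ/ (velar), /qʰ/ (uvular).
Gaps, from front to back: bilabial lacks plain (/p/); palatal lacks plain (/c/).

/p/, /c/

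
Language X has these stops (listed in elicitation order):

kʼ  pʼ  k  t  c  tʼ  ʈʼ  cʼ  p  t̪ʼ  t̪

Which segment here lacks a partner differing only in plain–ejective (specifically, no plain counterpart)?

Bilabial: /p/ ~ /pʼ/
Dental: /t̪/ ~ /t̪ʼ/
Alveolar: /t/ ~ /tʼ/
Palatal: /c/ ~ /cʼ/
Velar: /k/ ~ /kʼ/
Retroflex: only /ʈʼ/ (ejective); no plain partner.
So /ʈʼ/ is the unpaired segment.

/ʈʼ/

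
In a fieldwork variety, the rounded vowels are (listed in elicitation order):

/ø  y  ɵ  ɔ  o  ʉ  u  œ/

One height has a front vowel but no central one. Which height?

low-mid

high: front /y/, central /ʉ/, back /u/.
high-mid: front /ø/, central /ɵ/, back /o/.
low-mid: front /œ/, central —, back /ɔ/.
Every height has a central member except low-mid, where /ɞ/ would be expected.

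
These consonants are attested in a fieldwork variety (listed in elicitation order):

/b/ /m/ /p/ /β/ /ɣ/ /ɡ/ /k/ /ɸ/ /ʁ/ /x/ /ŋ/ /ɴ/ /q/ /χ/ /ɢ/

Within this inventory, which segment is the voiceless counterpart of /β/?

/ɸ/

/β/ is a voiced bilabial fricative.
The voiceless counterpart is a voiceless bilabial fricative — in this inventory, /ɸ/.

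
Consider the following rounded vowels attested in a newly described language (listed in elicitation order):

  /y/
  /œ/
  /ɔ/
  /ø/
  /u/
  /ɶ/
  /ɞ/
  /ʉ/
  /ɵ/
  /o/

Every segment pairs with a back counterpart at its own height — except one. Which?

High: /y/ ~ /ʉ/ ~ /u/
High-mid: /ø/ ~ /ɵ/ ~ /o/
Low-mid: /œ/ ~ /ɞ/ ~ /ɔ/
Low: only /ɶ/ (front); no back partner.
So /ɶ/ is the unpaired segment.

/ɶ/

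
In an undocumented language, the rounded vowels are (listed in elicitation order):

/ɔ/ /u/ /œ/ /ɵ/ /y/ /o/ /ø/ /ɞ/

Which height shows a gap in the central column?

Front: /y/ (high), /ø/ (high-mid), /œ/ (low-mid).
Central: /ɵ/ (high-mid), /ɞ/ (low-mid).
Back: /u/ (high), /o/ (high-mid), /ɔ/ (low-mid).
Every height has a central member except high, where /ʉ/ would be expected.

high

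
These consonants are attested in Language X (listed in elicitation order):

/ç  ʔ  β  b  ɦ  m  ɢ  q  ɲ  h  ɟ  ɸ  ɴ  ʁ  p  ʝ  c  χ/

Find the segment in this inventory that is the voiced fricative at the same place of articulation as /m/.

/β/

/m/ is a bilabial nasal.
The voiced fricative at the same place is a voiced bilabial fricative — in this inventory, /β/.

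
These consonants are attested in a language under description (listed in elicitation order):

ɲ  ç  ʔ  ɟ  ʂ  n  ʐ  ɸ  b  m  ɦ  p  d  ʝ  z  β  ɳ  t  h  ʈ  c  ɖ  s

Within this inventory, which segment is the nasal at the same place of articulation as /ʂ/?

/ʂ/ is a voiceless retroflex fricative.
The nasal at the same place is a retroflex nasal — in this inventory, /ɳ/.

/ɳ/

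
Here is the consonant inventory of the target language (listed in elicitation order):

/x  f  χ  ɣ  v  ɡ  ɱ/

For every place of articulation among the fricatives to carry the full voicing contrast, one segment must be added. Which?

place of articulation  voiceless  voiced  
labiodental       f         v       
velar             x         ɣ       
uvular            χ         —       
The uvular row has no voiced member, so the gap is the voiced uvular fricative /ʁ/.

/ʁ/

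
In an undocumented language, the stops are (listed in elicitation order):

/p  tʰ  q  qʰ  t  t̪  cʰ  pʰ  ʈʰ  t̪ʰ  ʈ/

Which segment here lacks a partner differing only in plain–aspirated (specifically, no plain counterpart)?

Bilabial: /p/ ~ /pʰ/
Dental: /t̪/ ~ /t̪ʰ/
Alveolar: /t/ ~ /tʰ/
Retroflex: /ʈ/ ~ /ʈʰ/
Uvular: /q/ ~ /qʰ/
Palatal: only /cʰ/ (aspirated); no plain partner.
So /cʰ/ is the unpaired segment.

/cʰ/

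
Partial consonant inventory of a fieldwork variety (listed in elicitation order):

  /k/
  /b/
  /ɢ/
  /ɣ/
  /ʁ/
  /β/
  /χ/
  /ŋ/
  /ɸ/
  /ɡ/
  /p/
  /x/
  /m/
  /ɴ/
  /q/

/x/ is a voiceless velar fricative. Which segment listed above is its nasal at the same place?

/ŋ/

The nasal at the same place is a velar nasal — in this inventory, /ŋ/.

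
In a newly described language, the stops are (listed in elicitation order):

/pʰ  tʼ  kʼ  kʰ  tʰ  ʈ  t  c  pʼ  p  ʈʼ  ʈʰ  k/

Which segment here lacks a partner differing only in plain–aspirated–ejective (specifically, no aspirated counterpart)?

Bilabial: /p/ ~ /pʰ/ ~ /pʼ/
Alveolar: /t/ ~ /tʰ/ ~ /tʼ/
Retroflex: /ʈ/ ~ /ʈʰ/ ~ /ʈʼ/
Velar: /k/ ~ /kʰ/ ~ /kʼ/
Palatal: only /c/ (plain); no aspirated partner.
So /c/ is the unpaired segment.

/c/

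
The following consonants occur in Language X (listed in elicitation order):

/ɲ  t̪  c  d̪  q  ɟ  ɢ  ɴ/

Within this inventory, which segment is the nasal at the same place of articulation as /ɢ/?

/ɴ/

/ɢ/ is a voiced uvular stop.
The nasal at the same place is an uvular nasal — in this inventory, /ɴ/.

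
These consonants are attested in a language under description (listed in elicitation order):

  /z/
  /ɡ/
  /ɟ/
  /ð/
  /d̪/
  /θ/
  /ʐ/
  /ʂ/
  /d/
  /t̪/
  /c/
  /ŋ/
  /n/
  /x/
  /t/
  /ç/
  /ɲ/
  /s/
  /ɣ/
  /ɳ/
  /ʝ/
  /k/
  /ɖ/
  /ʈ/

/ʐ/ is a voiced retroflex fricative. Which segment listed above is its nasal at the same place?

The nasal at the same place is a retroflex nasal — in this inventory, /ɳ/.

/ɳ/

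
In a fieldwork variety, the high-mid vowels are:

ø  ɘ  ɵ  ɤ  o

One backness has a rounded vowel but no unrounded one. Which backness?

front

front: unrounded —, rounded /ø/.
central: unrounded /ɘ/, rounded /ɵ/.
back: unrounded /ɤ/, rounded /o/.
Every backness has an unrounded member except front, where /e/ would be expected.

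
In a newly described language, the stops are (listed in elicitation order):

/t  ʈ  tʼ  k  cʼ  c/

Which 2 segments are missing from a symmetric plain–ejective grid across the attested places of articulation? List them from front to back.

/ʈʼ/, /kʼ/

place of articulation  plain     ejective
alveolar          t         tʼ      
retroflex         ʈ         —       
palatal           c         cʼ      
velar             k         —       
Gaps, from front to back: retroflex lacks ejective (/ʈʼ/); velar lacks ejective (/kʼ/).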